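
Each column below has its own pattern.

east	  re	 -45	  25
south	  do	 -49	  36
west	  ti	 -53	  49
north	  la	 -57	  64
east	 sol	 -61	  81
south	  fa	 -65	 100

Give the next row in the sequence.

Direction: east, south, west, north, east, south → west (repeats east → south → west → north).
For the note, runs backward through the solfège scale do→ti: re, do, ti, la, sol, fa → mi.
Third component goes -45, -49, -53, -57, -61, -65 → -69 (−4 each step).
Fourth component: perfect squares: 5², 6², 7², …; 25, 36, 49, 64, 81, 100 → 121.
So the next row is west  mi  -69  121.

west  mi  -69  121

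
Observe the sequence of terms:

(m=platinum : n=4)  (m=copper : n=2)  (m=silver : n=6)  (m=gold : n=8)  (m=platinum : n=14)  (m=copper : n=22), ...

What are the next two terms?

M — repeats platinum → copper → silver → gold: platinum, copper, silver, gold, platinum, copper → silver → gold.
N — each term is the sum of the two before it: 4, 2, 6, 8, 14, 22 → 36 → 58.
Putting the parts together: (m=silver : n=36) and then (m=gold : n=58).

(m=silver : n=36), (m=gold : n=58)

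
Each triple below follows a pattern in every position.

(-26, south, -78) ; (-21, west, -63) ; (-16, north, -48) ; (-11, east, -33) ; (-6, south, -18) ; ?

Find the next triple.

For the first entry, +5 each step: -26, -21, -16, -11, -6 → -1.
Direction: south, west, north, east, south → west (repeats south → west → north → east).
Third entry: always 3 × the first entry; -78, -63, -48, -33, -18 → -3.
Combining the parts gives (-1, west, -3).

(-1, west, -3)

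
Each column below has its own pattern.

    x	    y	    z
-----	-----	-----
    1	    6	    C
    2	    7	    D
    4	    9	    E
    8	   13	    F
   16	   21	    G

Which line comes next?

Column x: ×2 each step; 1, 2, 4, 8, 16 → 32.
Column y: always 5 more than the column x, so 6, 7, 9, 13, 21 → 37.
Column z: C, D, E, F, G → H (letters move forward 1 place in the alphabet).
Putting it together: 32  37  H.

32  37  H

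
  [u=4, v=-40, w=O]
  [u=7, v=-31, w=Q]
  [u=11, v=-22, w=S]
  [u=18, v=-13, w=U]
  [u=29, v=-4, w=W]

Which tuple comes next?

U: each term is the sum of the two before it, so 4, 7, 11, 18, 29 → 47.
V — +9 each step: -40, -31, -22, -13, -4 → 5.
For the w, letters move forward 2 places in the alphabet: O, Q, S, U, W → Y.
Putting it together: [u=47, v=5, w=Y].

[u=47, v=5, w=Y]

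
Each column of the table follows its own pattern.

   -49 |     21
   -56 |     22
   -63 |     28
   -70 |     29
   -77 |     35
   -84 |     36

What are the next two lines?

-91  42; -98  43

For the first component, −7 each step: -49, -56, -63, -70, -77, -84 → -91 → -98.
For the second component, alternating steps +1, +6, +1, +6, …: 21, 22, 28, 29, 35, 36 → 42 → 43.
Putting the parts together: -91  42 and then -98  43.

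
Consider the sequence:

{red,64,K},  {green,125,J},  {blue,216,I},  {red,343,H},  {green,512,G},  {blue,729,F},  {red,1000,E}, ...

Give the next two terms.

{green,1331,D}, {blue,1728,C}

Colour: repeats red → green → blue; red, green, blue, red, green, blue, red → green → blue.
Second entry: perfect cubes: 4³, 5³, 6³, …; 64, 125, 216, 343, 512, 729, 1000 → 1331 → 1728.
Letter — letters move back 1 place in the alphabet: K, J, I, H, G, F, E → D → C.
Putting the parts together: {green,1331,D} and then {blue,1728,C}.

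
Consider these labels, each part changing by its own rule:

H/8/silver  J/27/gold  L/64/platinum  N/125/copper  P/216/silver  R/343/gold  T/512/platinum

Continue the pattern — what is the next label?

Letter: H, J, L, N, P, R, T → V (letters move forward 2 places in the alphabet).
Second component: perfect cubes: 2³, 3³, 4³, …, so 8, 27, 64, 125, 216, 343, 512 → 729.
Metal goes silver, gold, platinum, copper, silver, gold, platinum → copper (repeats silver → gold → platinum → copper).
Putting it together: V/729/copper.

V/729/copper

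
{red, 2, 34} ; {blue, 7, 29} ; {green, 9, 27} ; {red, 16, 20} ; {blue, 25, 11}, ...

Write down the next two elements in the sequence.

Colour: repeats red → blue → green; red, blue, green, red, blue → green → red.
For the second value, each term is the sum of the two before it: 2, 7, 9, 16, 25 → 41 → 66.
Third value: together with the second value always sums to 36, so 34, 29, 27, 20, 11 → -5 → -30.
Putting the parts together: {green, 41, -5} and then {red, 66, -30}.

{green, 41, -5}, {red, 66, -30}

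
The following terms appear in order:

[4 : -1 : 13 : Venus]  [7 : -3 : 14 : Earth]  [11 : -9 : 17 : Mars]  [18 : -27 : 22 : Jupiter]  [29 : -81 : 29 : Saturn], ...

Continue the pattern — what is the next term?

First coordinate — each term is the sum of the two before it: 4, 7, 11, 18, 29 → 47.
Second coordinate: -1, -3, -9, -27, -81 → -243 (×3 each step).
For the third coordinate, differences are 1, 3, 5, … (increasing by 2 each time): 13, 14, 17, 22, 29 → 38.
For the planet, runs through the planets Mercury→Neptune: Venus, Earth, Mars, Jupiter, Saturn → Uranus.
Putting it together: [47 : -243 : 38 : Uranus].

[47 : -243 : 38 : Uranus]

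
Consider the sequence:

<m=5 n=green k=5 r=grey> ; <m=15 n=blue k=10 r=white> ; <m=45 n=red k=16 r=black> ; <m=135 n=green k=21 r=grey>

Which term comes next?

<m=405 n=blue k=27 r=white>

M: ×3 each step, so 5, 15, 45, 135 → 405.
For the n, repeats green → blue → red: green, blue, red, green → blue.
K: alternating steps +5, +6, +5, +6, …; 5, 10, 16, 21 → 27.
R: repeats grey → white → black; grey, white, black, grey → white.
So the next term is <m=405 n=blue k=27 r=white>.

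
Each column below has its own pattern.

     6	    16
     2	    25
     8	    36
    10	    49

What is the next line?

18  64

First component: each term is the sum of the two before it; 6, 2, 8, 10 → 18.
Second component: perfect squares: 4², 5², 6², …; 16, 25, 36, 49 → 64.
So the next line is 18  64.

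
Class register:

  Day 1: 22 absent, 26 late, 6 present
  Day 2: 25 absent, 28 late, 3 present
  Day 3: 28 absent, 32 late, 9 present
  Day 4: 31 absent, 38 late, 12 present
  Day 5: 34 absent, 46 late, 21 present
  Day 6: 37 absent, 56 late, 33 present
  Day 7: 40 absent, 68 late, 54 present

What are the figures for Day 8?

43 absent, 82 late, 87 present

Absent: +3 each step; 22, 25, 28, 31, 34, 37, 40 → 43.
Late — differences are 2, 4, 6, … (increasing by 2 each time): 26, 28, 32, 38, 46, 56, 68 → 82.
Present goes 6, 3, 9, 12, 21, 33, 54 → 87 (each term is the sum of the two before it).
So the next row is 43 absent, 82 late, 87 present.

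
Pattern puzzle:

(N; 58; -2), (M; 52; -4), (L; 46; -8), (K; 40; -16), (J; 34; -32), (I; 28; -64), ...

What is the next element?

(H; 22; -128)

Letter — letters move back 1 place in the alphabet: N, M, L, K, J, I → H.
Second slot: −6 each step; 58, 52, 46, 40, 34, 28 → 22.
Third slot: ×2 each step, so -2, -4, -8, -16, -32, -64 → -128.
Combining the parts gives (H; 22; -128).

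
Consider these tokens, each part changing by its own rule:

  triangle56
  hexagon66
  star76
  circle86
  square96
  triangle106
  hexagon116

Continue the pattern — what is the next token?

Shape — repeats triangle → hexagon → star → circle → square: triangle, hexagon, star, circle, square, triangle, hexagon → star.
Second component: 56, 66, 76, 86, 96, 106, 116 → 126 (+10 each step).
So the next token is star126.

star126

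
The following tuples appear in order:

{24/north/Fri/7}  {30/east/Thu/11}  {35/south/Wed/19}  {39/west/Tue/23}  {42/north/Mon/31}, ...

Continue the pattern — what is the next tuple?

{44/east/Sun/35}

First coordinate: 24, 30, 35, 39, 42 → 44 (differences are 6, 5, 4, … (decreasing by 1 each time)).
Direction: repeats north → east → south → west, so north, east, south, west, north → east.
Day: runs backward through the weekdays Mon→Sun; Fri, Thu, Wed, Tue, Mon → Sun.
Fourth coordinate: alternating steps +4, +8, +4, +8, …; 7, 11, 19, 23, 31 → 35.
So the next tuple is {44/east/Sun/35}.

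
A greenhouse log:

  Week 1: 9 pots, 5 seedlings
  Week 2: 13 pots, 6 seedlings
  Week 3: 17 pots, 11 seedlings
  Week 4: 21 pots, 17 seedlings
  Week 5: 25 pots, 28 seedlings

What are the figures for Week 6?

Pots: +4 each step, so 9, 13, 17, 21, 25 → 29.
Seedlings — each term is the sum of the two before it: 5, 6, 11, 17, 28 → 45.
Combining the parts gives 29 pots, 45 seedlings.

29 pots, 45 seedlings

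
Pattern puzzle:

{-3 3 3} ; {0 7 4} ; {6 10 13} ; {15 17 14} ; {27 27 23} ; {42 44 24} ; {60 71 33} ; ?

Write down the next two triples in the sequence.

{81 115 34}, {105 186 43}

First part: -3, 0, 6, 15, 27, 42, 60 → 81 → 105 (differences are 3, 6, 9, … (increasing by 3 each time)).
For the second part, each term is the sum of the two before it: 3, 7, 10, 17, 27, 44, 71 → 115 → 186.
Third part: 3, 4, 13, 14, 23, 24, 33 → 34 → 43 (alternating steps +1, +9, +1, +9, …).
So the next two triples are {81 115 34} and {105 186 43}.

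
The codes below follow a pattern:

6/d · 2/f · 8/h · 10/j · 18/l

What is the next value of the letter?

n

First component — each term is the sum of the two before it: 6, 2, 8, 10, 18 → 28.
Letter: letters move forward 2 places in the alphabet; d, f, h, j, l → n.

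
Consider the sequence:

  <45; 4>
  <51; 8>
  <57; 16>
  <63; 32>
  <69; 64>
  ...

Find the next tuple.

<75; 128>

First slot: +6 each step, so 45, 51, 57, 63, 69 → 75.
Second slot: 4, 8, 16, 32, 64 → 128 (×2 each step).
Putting it together: <75; 128>.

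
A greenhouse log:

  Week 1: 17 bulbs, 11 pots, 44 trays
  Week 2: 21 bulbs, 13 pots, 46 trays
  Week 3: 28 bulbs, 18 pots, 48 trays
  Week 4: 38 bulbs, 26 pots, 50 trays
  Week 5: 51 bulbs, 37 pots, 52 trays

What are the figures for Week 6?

67 bulbs, 51 pots, 54 trays

Bulbs goes 17, 21, 28, 38, 51 → 67 (differences are 4, 7, 10, … (increasing by 3 each time)).
Pots: differences are 2, 5, 8, … (increasing by 3 each time), so 11, 13, 18, 26, 37 → 51.
Trays — +2 each step: 44, 46, 48, 50, 52 → 54.
Combining the parts gives 67 bulbs, 51 pots, 54 trays.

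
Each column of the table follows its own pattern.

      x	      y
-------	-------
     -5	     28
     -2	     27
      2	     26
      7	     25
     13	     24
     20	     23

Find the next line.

28  22

Column x — differences are 3, 4, 5, … (increasing by 1 each time): -5, -2, 2, 7, 13, 20 → 28.
Column y — −1 each step: 28, 27, 26, 25, 24, 23 → 22.
So the next line is 28  22.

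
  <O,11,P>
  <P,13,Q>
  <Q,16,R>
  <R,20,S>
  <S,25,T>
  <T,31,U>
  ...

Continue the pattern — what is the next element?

<U,38,V>

First letter — letters move forward 1 place in the alphabet: O, P, Q, R, S, T → U.
For the second part, differences are 2, 3, 4, … (increasing by 1 each time): 11, 13, 16, 20, 25, 31 → 38.
For the second letter, letters move forward 1 place in the alphabet: P, Q, R, S, T, U → V.
Combining the parts gives <U,38,V>.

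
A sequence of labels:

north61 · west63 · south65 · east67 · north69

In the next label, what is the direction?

west

Direction — repeats north → west → south → east: north, west, south, east, north → west.
Second component: +2 each step, so 61, 63, 65, 67, 69 → 71.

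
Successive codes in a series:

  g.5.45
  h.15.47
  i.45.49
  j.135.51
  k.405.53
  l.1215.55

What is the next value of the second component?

Second component: 5, 15, 45, 135, 405, 1215 → 3645 (×3 each step).

3645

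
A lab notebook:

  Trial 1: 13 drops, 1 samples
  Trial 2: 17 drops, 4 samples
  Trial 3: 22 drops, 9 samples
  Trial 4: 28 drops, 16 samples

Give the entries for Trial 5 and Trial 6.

35 drops, 25 samples; 43 drops, 36 samples

Drops: differences are 4, 5, 6, … (increasing by 1 each time); 13, 17, 22, 28 → 35 → 43.
Samples: perfect squares: 1², 2², 3², …, so 1, 4, 9, 16 → 25 → 36.
So the next two lines are 35 drops, 25 samples and 43 drops, 36 samples.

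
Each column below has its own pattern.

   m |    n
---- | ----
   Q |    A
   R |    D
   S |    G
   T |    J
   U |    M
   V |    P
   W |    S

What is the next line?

For the column m, letters move forward 1 place in the alphabet: Q, R, S, T, U, V, W → X.
For the column n, letters move forward 3 places in the alphabet: A, D, G, J, M, P, S → V.
So the next line is X  V.

X  V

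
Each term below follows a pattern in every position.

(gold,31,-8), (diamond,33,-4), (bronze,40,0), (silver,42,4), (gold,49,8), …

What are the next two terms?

(diamond,51,12), (bronze,58,16)

Rank: gold, diamond, bronze, silver, gold → diamond → bronze (repeats gold → diamond → bronze → silver).
Second entry — alternating steps +2, +7, +2, +7, …: 31, 33, 40, 42, 49 → 51 → 58.
Third entry: +4 each step; -8, -4, 0, 4, 8 → 12 → 16.
So the next two terms are (diamond,51,12) and (bronze,58,16).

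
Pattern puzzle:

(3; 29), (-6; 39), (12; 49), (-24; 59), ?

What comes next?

First slot: ×(-2) each step; 3, -6, 12, -24 → 48.
Second slot: 29, 39, 49, 59 → 69 (+10 each step).
Combining the parts gives (48; 69).

(48; 69)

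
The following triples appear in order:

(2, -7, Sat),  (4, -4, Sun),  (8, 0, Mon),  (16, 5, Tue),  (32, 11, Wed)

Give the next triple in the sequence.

(64, 18, Thu)

First entry goes 2, 4, 8, 16, 32 → 64 (×2 each step).
Second entry — differences are 3, 4, 5, … (increasing by 1 each time): -7, -4, 0, 5, 11 → 18.
Day: runs through the weekdays Mon→Sun; Sat, Sun, Mon, Tue, Wed → Thu.
Putting it together: (64, 18, Thu).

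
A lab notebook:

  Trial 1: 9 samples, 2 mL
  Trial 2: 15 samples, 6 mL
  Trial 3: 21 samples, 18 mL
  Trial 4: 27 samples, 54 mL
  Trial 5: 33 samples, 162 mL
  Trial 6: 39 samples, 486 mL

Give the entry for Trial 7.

Samples: 9, 15, 21, 27, 33, 39 → 45 (+6 each step).
ML: ×3 each step, so 2, 6, 18, 54, 162, 486 → 1458.
Putting it together: 45 samples, 1458 mL.

45 samples, 1458 mL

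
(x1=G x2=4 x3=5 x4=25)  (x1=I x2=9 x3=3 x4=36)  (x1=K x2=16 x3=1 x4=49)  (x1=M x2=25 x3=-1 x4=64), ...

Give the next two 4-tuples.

(x1=O x2=36 x3=-3 x4=81), (x1=Q x2=49 x3=-5 x4=100)

X1 — letters move forward 2 places in the alphabet: G, I, K, M → O → Q.
X2: 4, 9, 16, 25 → 36 → 49 (perfect squares: 2², 3², 4², …).
For the x3, −2 each step: 5, 3, 1, -1 → -3 → -5.
X4: perfect squares: 5², 6², 7², …; 25, 36, 49, 64 → 81 → 100.
So the next two 4-tuples are (x1=O x2=36 x3=-3 x4=81) and (x1=Q x2=49 x3=-5 x4=100).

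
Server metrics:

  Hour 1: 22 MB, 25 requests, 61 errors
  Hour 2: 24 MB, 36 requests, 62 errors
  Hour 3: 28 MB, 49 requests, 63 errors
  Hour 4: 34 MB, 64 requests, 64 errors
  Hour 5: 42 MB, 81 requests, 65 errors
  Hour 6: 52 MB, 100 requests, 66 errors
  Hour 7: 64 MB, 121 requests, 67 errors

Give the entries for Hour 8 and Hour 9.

78 MB, 144 requests, 68 errors; 94 MB, 169 requests, 69 errors

For the MB, differences are 2, 4, 6, … (increasing by 2 each time): 22, 24, 28, 34, 42, 52, 64 → 78 → 94.
Requests: perfect squares: 5², 6², 7², …; 25, 36, 49, 64, 81, 100, 121 → 144 → 169.
Errors goes 61, 62, 63, 64, 65, 66, 67 → 68 → 69 (+1 each step).
So the next two rows are 78 MB, 144 requests, 68 errors and 94 MB, 169 requests, 69 errors.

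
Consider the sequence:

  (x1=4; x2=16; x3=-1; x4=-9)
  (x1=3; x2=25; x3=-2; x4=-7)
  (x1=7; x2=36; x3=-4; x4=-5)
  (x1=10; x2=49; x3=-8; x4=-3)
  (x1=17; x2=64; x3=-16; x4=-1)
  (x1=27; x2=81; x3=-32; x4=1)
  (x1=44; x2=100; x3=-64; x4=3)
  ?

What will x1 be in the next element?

X1 goes 4, 3, 7, 10, 17, 27, 44 → 71 (each term is the sum of the two before it).

71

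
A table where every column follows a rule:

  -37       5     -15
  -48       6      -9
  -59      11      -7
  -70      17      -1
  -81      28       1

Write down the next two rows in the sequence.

For the first component, −11 each step: -37, -48, -59, -70, -81 → -92 → -103.
Second component: each term is the sum of the two before it, so 5, 6, 11, 17, 28 → 45 → 73.
Third component: alternating steps +6, +2, +6, +2, …, so -15, -9, -7, -1, 1 → 7 → 9.
Putting the parts together: -92  45  7 and then -103  73  9.

-92  45  7; -103  73  9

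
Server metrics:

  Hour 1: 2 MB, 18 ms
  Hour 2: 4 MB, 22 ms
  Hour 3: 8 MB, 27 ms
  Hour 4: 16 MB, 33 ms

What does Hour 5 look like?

32 MB, 40 ms

MB — ×2 each step: 2, 4, 8, 16 → 32.
Ms: differences are 4, 5, 6, … (increasing by 1 each time), so 18, 22, 27, 33 → 40.
Putting it together: 32 MB, 40 ms.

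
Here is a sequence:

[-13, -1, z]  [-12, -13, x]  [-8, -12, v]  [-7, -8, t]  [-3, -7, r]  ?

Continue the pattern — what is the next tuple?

For the first part, alternating steps +1, +4, +1, +4, …: -13, -12, -8, -7, -3 → -2.
Second part: -1, -13, -12, -8, -7 → -3 (always the previous value of the first part).
Letter — letters move back 2 places in the alphabet: z, x, v, t, r → p.
Putting it together: [-2, -3, p].

[-2, -3, p]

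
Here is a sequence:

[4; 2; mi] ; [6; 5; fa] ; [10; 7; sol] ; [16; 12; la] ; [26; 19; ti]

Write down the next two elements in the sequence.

[42; 31; do], [68; 50; re]

First slot: each term is the sum of the two before it, so 4, 6, 10, 16, 26 → 42 → 68.
For the second slot, each term is the sum of the two before it: 2, 5, 7, 12, 19 → 31 → 50.
Note: mi, fa, sol, la, ti → do → re (runs through the solfège scale do→ti).
Putting the parts together: [42; 31; do] and then [68; 50; re].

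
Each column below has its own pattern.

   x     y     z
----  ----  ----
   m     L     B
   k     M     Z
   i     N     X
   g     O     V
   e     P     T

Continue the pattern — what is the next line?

For the column x, letters move back 2 places in the alphabet: m, k, i, g, e → c.
For the column y, letters move forward 1 place in the alphabet: L, M, N, O, P → Q.
Column z: letters move back 2 places in the alphabet, wrapping A→Z, so B, Z, X, V, T → R.
Combining the parts gives c  Q  R.

c  Q  R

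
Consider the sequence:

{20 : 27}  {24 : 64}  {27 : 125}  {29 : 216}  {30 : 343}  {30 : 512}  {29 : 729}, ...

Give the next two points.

{27 : 1000}, {24 : 1331}

First part goes 20, 24, 27, 29, 30, 30, 29 → 27 → 24 (differences are 4, 3, 2, … (decreasing by 1 each time)).
Second part: perfect cubes: 3³, 4³, 5³, …, so 27, 64, 125, 216, 343, 512, 729 → 1000 → 1331.
Putting the parts together: {27 : 1000} and then {24 : 1331}.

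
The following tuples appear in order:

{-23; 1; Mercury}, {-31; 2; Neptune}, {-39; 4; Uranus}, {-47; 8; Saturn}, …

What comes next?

First entry — −8 each step: -23, -31, -39, -47 → -55.
For the second entry, ×2 each step: 1, 2, 4, 8 → 16.
Planet — runs backward through the planets Mercury→Neptune: Mercury, Neptune, Uranus, Saturn → Jupiter.
Putting it together: {-55; 16; Jupiter}.

{-55; 16; Jupiter}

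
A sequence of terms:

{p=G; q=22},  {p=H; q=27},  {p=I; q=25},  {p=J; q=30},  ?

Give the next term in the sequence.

{p=K; q=28}

P goes G, H, I, J → K (letters move forward 1 place in the alphabet).
Q: 22, 27, 25, 30 → 28 (alternating steps +5, −2, +5, −2, …).
So the next term is {p=K; q=28}.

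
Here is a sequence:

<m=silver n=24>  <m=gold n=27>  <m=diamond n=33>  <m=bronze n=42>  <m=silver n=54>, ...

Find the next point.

For the m, repeats silver → gold → diamond → bronze: silver, gold, diamond, bronze, silver → gold.
N: 24, 27, 33, 42, 54 → 69 (differences are 3, 6, 9, … (increasing by 3 each time)).
Combining the parts gives <m=gold n=69>.

<m=gold n=69>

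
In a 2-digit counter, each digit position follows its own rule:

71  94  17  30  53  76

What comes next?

First digit: +2 each step, mod 10; 7, 9, 1, 3, 5, 7 → 9.
Second digit: 1, 4, 7, 0, 3, 6 → 9 (+3 each step, mod 10).
So the next label is 99.

99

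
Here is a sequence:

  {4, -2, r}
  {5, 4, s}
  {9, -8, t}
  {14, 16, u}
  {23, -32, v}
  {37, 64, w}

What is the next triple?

First part: 4, 5, 9, 14, 23, 37 → 60 (each term is the sum of the two before it).
For the second part, ×(-2) each step: -2, 4, -8, 16, -32, 64 → -128.
Letter: r, s, t, u, v, w → x (letters move forward 1 place in the alphabet).
So the next triple is {60, -128, x}.

{60, -128, x}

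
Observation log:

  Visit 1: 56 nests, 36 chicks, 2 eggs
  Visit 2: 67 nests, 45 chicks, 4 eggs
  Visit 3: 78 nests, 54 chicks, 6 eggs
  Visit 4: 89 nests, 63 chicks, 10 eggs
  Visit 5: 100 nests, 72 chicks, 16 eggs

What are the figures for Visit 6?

111 nests, 81 chicks, 26 eggs

Nests: +11 each step; 56, 67, 78, 89, 100 → 111.
Chicks goes 36, 45, 54, 63, 72 → 81 (+9 each step).
Eggs: 2, 4, 6, 10, 16 → 26 (each term is the sum of the two before it).
So the next record is 111 nests, 81 chicks, 26 eggs.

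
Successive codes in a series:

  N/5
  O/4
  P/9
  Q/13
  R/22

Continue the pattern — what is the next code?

For the letter, letters move forward 1 place in the alphabet: N, O, P, Q, R → S.
Second component: 5, 4, 9, 13, 22 → 35 (each term is the sum of the two before it).
So the next code is S/35.

S/35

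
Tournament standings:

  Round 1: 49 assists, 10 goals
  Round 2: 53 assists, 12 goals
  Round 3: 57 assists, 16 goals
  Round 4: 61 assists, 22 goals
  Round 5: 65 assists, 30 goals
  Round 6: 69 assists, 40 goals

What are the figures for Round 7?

Assists: +4 each step; 49, 53, 57, 61, 65, 69 → 73.
Goals: 10, 12, 16, 22, 30, 40 → 52 (differences are 2, 4, 6, … (increasing by 2 each time)).
So the next line is 73 assists, 52 goals.

73 assists, 52 goals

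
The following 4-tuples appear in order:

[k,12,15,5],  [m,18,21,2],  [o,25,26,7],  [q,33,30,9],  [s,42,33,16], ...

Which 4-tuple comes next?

[u,52,35,25]

Letter: letters move forward 2 places in the alphabet, so k, m, o, q, s → u.
Second slot goes 12, 18, 25, 33, 42 → 52 (differences are 6, 7, 8, … (increasing by 1 each time)).
Third slot: differences are 6, 5, 4, … (decreasing by 1 each time); 15, 21, 26, 30, 33 → 35.
For the fourth slot, each term is the sum of the two before it: 5, 2, 7, 9, 16 → 25.
Combining the parts gives [u,52,35,25].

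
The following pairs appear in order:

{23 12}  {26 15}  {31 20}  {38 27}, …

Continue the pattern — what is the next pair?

First component — differences are 3, 5, 7, … (increasing by 2 each time): 23, 26, 31, 38 → 47.
Second component: 12, 15, 20, 27 → 36 (always 11 less than the first component).
Putting it together: {47 36}.

{47 36}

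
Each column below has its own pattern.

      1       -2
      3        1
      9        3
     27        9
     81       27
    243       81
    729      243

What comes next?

First component: 1, 3, 9, 27, 81, 243, 729 → 2187 (×3 each step).
Second component: always the previous value of the first component; -2, 1, 3, 9, 27, 81, 243 → 729.
So the next line is 2187  729.

2187  729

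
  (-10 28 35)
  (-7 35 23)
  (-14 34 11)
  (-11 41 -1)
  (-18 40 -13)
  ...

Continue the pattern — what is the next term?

First coordinate: alternating steps +3, −7, +3, −7, …, so -10, -7, -14, -11, -18 → -15.
Second coordinate: 28, 35, 34, 41, 40 → 47 (alternating steps +7, −1, +7, −1, …).
Third coordinate goes 35, 23, 11, -1, -13 → -25 (−12 each step).
So the next term is (-15 47 -25).

(-15 47 -25)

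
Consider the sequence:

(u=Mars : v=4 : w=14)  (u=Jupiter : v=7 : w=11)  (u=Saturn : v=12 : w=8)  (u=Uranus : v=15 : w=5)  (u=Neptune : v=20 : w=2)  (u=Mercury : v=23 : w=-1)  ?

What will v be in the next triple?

28

For the v, alternating steps +3, +5, +3, +5, …: 4, 7, 12, 15, 20, 23 → 28.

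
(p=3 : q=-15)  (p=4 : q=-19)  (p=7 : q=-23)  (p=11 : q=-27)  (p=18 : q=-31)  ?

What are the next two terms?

(p=29 : q=-35), (p=47 : q=-39)

P: 3, 4, 7, 11, 18 → 29 → 47 (each term is the sum of the two before it).
Q goes -15, -19, -23, -27, -31 → -35 → -39 (−4 each step).
So the next two terms are (p=29 : q=-35) and (p=47 : q=-39).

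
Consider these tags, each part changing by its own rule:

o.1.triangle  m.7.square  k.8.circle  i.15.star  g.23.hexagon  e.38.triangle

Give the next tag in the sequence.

c.61.square

For the letter, letters move back 2 places in the alphabet: o, m, k, i, g, e → c.
Second component: each term is the sum of the two before it; 1, 7, 8, 15, 23, 38 → 61.
Shape: repeats triangle → square → circle → star → hexagon, so triangle, square, circle, star, hexagon, triangle → square.
Combining the parts gives c.61.square.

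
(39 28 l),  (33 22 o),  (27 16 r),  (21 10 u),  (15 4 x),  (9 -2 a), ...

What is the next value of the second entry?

For the first entry, −6 each step: 39, 33, 27, 21, 15, 9 → 3.
Second entry — always 11 less than the first entry: 28, 22, 16, 10, 4, -2 → -8.

-8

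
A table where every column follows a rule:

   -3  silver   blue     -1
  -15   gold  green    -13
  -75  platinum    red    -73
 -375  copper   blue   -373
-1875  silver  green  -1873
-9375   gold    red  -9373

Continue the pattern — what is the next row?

First component: -3, -15, -75, -375, -1875, -9375 → -46875 (×5 each step).
Metal goes silver, gold, platinum, copper, silver, gold → platinum (repeats silver → gold → platinum → copper).
Colour: repeats blue → green → red, so blue, green, red, blue, green, red → blue.
Fourth component: always 2 more than the first component; -1, -13, -73, -373, -1873, -9373 → -46873.
Combining the parts gives -46875  platinum  blue  -46873.

-46875  platinum  blue  -46873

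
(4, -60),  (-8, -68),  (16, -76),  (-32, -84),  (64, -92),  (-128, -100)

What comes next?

First value: ×(-2) each step, so 4, -8, 16, -32, 64, -128 → 256.
Second value goes -60, -68, -76, -84, -92, -100 → -108 (−8 each step).
So the next pair is (256, -108).

(256, -108)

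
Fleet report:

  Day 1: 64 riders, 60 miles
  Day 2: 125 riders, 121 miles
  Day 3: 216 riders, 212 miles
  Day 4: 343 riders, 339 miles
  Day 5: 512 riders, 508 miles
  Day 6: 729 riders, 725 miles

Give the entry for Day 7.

1000 riders, 996 miles

Riders — perfect cubes: 4³, 5³, 6³, …: 64, 125, 216, 343, 512, 729 → 1000.
Miles: always 4 less than the riders, so 60, 121, 212, 339, 508, 725 → 996.
So the next record is 1000 riders, 996 miles.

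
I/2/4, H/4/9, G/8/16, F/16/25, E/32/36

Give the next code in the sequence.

D/64/49

Letter: letters move back 1 place in the alphabet, so I, H, G, F, E → D.
Second component: 2, 4, 8, 16, 32 → 64 (×2 each step).
Third component goes 4, 9, 16, 25, 36 → 49 (perfect squares: 2², 3², 4², …).
Combining the parts gives D/64/49.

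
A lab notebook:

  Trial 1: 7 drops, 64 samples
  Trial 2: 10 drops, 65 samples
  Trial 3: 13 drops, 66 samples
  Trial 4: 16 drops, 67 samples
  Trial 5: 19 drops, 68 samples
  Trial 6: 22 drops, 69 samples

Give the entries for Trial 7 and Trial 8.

Drops — +3 each step: 7, 10, 13, 16, 19, 22 → 25 → 28.
For the samples, +1 each step: 64, 65, 66, 67, 68, 69 → 70 → 71.
Putting the parts together: 25 drops, 70 samples and then 28 drops, 71 samples.

25 drops, 70 samples; 28 drops, 71 samples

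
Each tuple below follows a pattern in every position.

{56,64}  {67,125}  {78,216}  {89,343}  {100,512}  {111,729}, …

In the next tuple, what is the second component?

Second component goes 64, 125, 216, 343, 512, 729 → 1000 (perfect cubes: 4³, 5³, 6³, …).

1000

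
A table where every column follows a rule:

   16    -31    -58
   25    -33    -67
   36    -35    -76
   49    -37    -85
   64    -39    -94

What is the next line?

81  -41  -103

First component goes 16, 25, 36, 49, 64 → 81 (perfect squares: 4², 5², 6², …).
Second component: −2 each step, so -31, -33, -35, -37, -39 → -41.
Third component goes -58, -67, -76, -85, -94 → -103 (−9 each step).
Combining the parts gives 81  -41  -103.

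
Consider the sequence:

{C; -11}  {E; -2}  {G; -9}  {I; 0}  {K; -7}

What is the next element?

Letter: C, E, G, I, K → M (letters move forward 2 places in the alphabet).
Second slot: -11, -2, -9, 0, -7 → 2 (alternating steps +9, −7, +9, −7, …).
Combining the parts gives {M; 2}.

{M; 2}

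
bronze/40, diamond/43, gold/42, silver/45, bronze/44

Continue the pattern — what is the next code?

diamond/47

Rank: repeats bronze → diamond → gold → silver; bronze, diamond, gold, silver, bronze → diamond.
Second component: alternating steps +3, −1, +3, −1, …, so 40, 43, 42, 45, 44 → 47.
Combining the parts gives diamond/47.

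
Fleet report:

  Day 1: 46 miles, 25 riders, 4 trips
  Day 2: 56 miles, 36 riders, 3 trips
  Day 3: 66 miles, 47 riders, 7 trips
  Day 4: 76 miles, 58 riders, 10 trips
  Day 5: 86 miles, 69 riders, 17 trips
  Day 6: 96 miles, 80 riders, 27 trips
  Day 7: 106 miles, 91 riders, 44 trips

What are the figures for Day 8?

116 miles, 102 riders, 71 trips

Miles: +10 each step, so 46, 56, 66, 76, 86, 96, 106 → 116.
Riders goes 25, 36, 47, 58, 69, 80, 91 → 102 (+11 each step).
Trips: each term is the sum of the two before it; 4, 3, 7, 10, 17, 27, 44 → 71.
Putting it together: 116 miles, 102 riders, 71 trips.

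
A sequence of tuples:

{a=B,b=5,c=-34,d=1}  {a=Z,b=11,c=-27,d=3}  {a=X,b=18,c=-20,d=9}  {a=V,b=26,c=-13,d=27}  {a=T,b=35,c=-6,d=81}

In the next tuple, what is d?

D — ×3 each step: 1, 3, 9, 27, 81 → 243.

243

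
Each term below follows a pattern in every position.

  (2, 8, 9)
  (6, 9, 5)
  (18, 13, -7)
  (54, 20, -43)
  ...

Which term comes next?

First value goes 2, 6, 18, 54 → 162 (×3 each step).
For the second value, differences are 1, 4, 7, … (increasing by 3 each time): 8, 9, 13, 20 → 30.
For the third value, together with the first value always sums to 11: 9, 5, -7, -43 → -151.
Putting it together: (162, 30, -151).

(162, 30, -151)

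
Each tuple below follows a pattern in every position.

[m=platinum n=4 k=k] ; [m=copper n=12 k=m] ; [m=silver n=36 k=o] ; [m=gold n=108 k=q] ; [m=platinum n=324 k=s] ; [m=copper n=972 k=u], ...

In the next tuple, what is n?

2916

N goes 4, 12, 36, 108, 324, 972 → 2916 (×3 each step).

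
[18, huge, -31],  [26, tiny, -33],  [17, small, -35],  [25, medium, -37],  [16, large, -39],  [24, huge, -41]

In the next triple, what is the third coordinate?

-43

Third coordinate — −2 each step: -31, -33, -35, -37, -39, -41 → -43.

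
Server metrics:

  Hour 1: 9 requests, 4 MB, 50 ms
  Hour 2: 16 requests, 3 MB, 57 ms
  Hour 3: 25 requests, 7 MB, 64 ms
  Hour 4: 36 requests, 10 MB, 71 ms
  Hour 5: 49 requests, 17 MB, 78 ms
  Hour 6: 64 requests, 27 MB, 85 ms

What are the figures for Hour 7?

81 requests, 44 MB, 92 ms

Requests goes 9, 16, 25, 36, 49, 64 → 81 (perfect squares: 3², 4², 5², …).
For the MB, each term is the sum of the two before it: 4, 3, 7, 10, 17, 27 → 44.
For the ms, +7 each step: 50, 57, 64, 71, 78, 85 → 92.
Combining the parts gives 81 requests, 44 MB, 92 ms.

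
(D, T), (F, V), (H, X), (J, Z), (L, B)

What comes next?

For the first letter, letters move forward 2 places in the alphabet: D, F, H, J, L → N.
Second letter goes T, V, X, Z, B → D (letters move forward 2 places in the alphabet, wrapping Z→A).
So the next pair is (N, D).

(N, D)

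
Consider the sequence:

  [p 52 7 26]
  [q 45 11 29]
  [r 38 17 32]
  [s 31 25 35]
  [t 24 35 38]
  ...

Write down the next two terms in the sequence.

For the letter, letters move forward 1 place in the alphabet: p, q, r, s, t → u → v.
For the second part, −7 each step: 52, 45, 38, 31, 24 → 17 → 10.
For the third part, differences are 4, 6, 8, … (increasing by 2 each time): 7, 11, 17, 25, 35 → 47 → 61.
Fourth part: 26, 29, 32, 35, 38 → 41 → 44 (+3 each step).
Putting the parts together: [u 17 47 41] and then [v 10 61 44].

[u 17 47 41], [v 10 61 44]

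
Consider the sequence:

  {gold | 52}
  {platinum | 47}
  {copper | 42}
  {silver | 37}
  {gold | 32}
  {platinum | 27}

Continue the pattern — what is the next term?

{copper | 22}

For the metal, repeats gold → platinum → copper → silver: gold, platinum, copper, silver, gold, platinum → copper.
Second slot: 52, 47, 42, 37, 32, 27 → 22 (−5 each step).
So the next term is {copper | 22}.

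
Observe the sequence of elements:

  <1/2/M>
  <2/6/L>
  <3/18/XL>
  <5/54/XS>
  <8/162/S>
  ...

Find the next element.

First part — each term is the sum of the two before it: 1, 2, 3, 5, 8 → 13.
Second part: ×3 each step; 2, 6, 18, 54, 162 → 486.
Size: M, L, XL, XS, S → M (runs through clothing sizes XS→XL).
Combining the parts gives <13/486/M>.

<13/486/M>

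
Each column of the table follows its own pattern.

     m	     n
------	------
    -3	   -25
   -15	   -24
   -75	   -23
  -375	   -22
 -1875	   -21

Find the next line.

Column m goes -3, -15, -75, -375, -1875 → -9375 (×5 each step).
Column n goes -25, -24, -23, -22, -21 → -20 (+1 each step).
Combining the parts gives -9375  -20.

-9375  -20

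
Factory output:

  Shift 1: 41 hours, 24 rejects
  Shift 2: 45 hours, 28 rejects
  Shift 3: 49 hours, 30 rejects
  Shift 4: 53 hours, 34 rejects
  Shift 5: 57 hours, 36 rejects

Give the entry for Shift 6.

Hours — +4 each step: 41, 45, 49, 53, 57 → 61.
Rejects goes 24, 28, 30, 34, 36 → 40 (alternating steps +4, +2, +4, +2, …).
Putting it together: 61 hours, 40 rejects.

61 hours, 40 rejects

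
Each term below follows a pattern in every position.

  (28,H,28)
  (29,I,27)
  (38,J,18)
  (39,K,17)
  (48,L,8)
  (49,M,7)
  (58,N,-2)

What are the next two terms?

First part goes 28, 29, 38, 39, 48, 49, 58 → 59 → 68 (alternating steps +1, +9, +1, +9, …).
Letter: H, I, J, K, L, M, N → O → P (letters move forward 1 place in the alphabet).
Third part: together with the first part always sums to 56, so 28, 27, 18, 17, 8, 7, -2 → -3 → -12.
So the next two terms are (59,O,-3) and (68,P,-12).

(59,O,-3), (68,P,-12)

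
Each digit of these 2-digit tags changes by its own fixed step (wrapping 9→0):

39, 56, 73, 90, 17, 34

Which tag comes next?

51

First digit — +2 each step, mod 10: 3, 5, 7, 9, 1, 3 → 5.
Second digit goes 9, 6, 3, 0, 7, 4 → 1 (−3 each step, mod 10).
So the next tag is 51.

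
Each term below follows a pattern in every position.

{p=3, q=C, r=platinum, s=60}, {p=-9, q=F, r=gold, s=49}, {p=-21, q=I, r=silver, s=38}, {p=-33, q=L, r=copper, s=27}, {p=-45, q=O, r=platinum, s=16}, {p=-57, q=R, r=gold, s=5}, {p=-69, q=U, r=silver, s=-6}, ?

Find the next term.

P — −12 each step: 3, -9, -21, -33, -45, -57, -69 → -81.
Q — letters move forward 3 places in the alphabet: C, F, I, L, O, R, U → X.
R — repeats platinum → gold → silver → copper: platinum, gold, silver, copper, platinum, gold, silver → copper.
For the s, −11 each step: 60, 49, 38, 27, 16, 5, -6 → -17.
Putting it together: {p=-81, q=X, r=copper, s=-17}.

{p=-81, q=X, r=copper, s=-17}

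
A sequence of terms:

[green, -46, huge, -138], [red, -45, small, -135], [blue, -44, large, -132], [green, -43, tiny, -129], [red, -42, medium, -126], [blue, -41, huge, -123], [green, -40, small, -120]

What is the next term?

[red, -39, large, -117]

Colour — repeats green → red → blue: green, red, blue, green, red, blue, green → red.
Second component: +1 each step, so -46, -45, -44, -43, -42, -41, -40 → -39.
Size: repeats huge → small → large → tiny → medium; huge, small, large, tiny, medium, huge, small → large.
Fourth component — always 3 × the second component: -138, -135, -132, -129, -126, -123, -120 → -117.
Putting it together: [red, -39, large, -117].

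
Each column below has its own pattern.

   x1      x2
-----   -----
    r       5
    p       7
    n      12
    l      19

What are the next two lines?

Column x1: letters move back 2 places in the alphabet; r, p, n, l → j → h.
Column x2: 5, 7, 12, 19 → 31 → 50 (each term is the sum of the two before it).
So the next two lines are j  31 and h  50.

j  31; h  50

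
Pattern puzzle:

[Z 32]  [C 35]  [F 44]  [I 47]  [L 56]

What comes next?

[O 59]

For the letter, letters move forward 3 places in the alphabet, wrapping Z→A: Z, C, F, I, L → O.
Second coordinate: 32, 35, 44, 47, 56 → 59 (alternating steps +3, +9, +3, +9, …).
Putting it together: [O 59].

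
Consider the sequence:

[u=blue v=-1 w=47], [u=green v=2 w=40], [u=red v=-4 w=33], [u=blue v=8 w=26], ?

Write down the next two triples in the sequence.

For the u, repeats blue → green → red: blue, green, red, blue → green → red.
V — ×(-2) each step: -1, 2, -4, 8 → -16 → 32.
W — −7 each step: 47, 40, 33, 26 → 19 → 12.
Putting the parts together: [u=green v=-16 w=19] and then [u=red v=32 w=12].

[u=green v=-16 w=19], [u=red v=32 w=12]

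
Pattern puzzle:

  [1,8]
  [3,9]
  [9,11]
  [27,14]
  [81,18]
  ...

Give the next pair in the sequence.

First part: 1, 3, 9, 27, 81 → 243 (×3 each step).
Second part: differences are 1, 2, 3, … (increasing by 1 each time), so 8, 9, 11, 14, 18 → 23.
So the next pair is [243,23].

[243,23]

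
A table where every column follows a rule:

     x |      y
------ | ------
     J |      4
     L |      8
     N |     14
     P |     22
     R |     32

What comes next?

Column x — letters move forward 2 places in the alphabet: J, L, N, P, R → T.
Column y goes 4, 8, 14, 22, 32 → 44 (differences are 4, 6, 8, … (increasing by 2 each time)).
Combining the parts gives T  44.

T  44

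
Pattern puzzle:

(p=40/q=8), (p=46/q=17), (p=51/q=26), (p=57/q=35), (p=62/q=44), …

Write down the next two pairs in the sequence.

(p=68/q=53), (p=73/q=62)

P: alternating steps +6, +5, +6, +5, …; 40, 46, 51, 57, 62 → 68 → 73.
Q: 8, 17, 26, 35, 44 → 53 → 62 (+9 each step).
Putting the parts together: (p=68/q=53) and then (p=73/q=62).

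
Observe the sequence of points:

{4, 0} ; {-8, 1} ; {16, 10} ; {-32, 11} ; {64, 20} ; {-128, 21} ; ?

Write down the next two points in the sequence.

{256, 30}, {-512, 31}

First component: 4, -8, 16, -32, 64, -128 → 256 → -512 (×(-2) each step).
Second component: alternating steps +1, +9, +1, +9, …, so 0, 1, 10, 11, 20, 21 → 30 → 31.
So the next two points are {256, 30} and {-512, 31}.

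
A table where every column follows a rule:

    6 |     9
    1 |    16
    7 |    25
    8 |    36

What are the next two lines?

15  49; 23  64

For the first component, each term is the sum of the two before it: 6, 1, 7, 8 → 15 → 23.
Second component: perfect squares: 3², 4², 5², …; 9, 16, 25, 36 → 49 → 64.
So the next two lines are 15  49 and 23  64.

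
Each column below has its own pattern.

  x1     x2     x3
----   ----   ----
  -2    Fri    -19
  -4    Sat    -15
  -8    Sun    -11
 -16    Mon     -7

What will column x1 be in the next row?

Column x1: ×2 each step; -2, -4, -8, -16 → -32.
Column x2 goes Fri, Sat, Sun, Mon → Tue (runs through the weekdays Mon→Sun).
Column x3: +4 each step, so -19, -15, -11, -7 → -3.

-32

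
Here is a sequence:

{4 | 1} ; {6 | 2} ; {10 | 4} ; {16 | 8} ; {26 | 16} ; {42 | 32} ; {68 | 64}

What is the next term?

{110 | 128}

First component: each term is the sum of the two before it; 4, 6, 10, 16, 26, 42, 68 → 110.
For the second component, ×2 each step: 1, 2, 4, 8, 16, 32, 64 → 128.
Putting it together: {110 | 128}.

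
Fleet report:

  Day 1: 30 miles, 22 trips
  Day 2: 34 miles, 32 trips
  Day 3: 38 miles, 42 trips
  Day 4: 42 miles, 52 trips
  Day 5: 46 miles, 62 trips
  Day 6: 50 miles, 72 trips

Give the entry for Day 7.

For the miles, +4 each step: 30, 34, 38, 42, 46, 50 → 54.
Trips goes 22, 32, 42, 52, 62, 72 → 82 (+10 each step).
Putting it together: 54 miles, 82 trips.

54 miles, 82 trips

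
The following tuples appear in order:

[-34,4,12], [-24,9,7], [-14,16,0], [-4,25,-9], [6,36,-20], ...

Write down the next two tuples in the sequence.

[16,49,-33], [26,64,-48]

First entry: +10 each step, so -34, -24, -14, -4, 6 → 16 → 26.
Second entry: perfect squares: 2², 3², 4², …; 4, 9, 16, 25, 36 → 49 → 64.
Third entry: 12, 7, 0, -9, -20 → -33 → -48 (together with the second entry always sums to 16).
Putting the parts together: [16,49,-33] and then [26,64,-48].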